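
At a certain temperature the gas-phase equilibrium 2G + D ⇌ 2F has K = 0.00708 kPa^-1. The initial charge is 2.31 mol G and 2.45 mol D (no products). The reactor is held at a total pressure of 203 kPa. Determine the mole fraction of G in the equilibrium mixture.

y_G = 0.301

Let X = conversion of G (basis 2.31 mol G); extent of reaction ξ = 1.16X.
At extent ξ: n_G = 2.31 − 2.31X; n_D = 2.45 − 1.16X; n_F = 2.31X.
Total moles n_T = 4.76 − 1.16X.
With p_i = (n_i/n_T)P, K = p_F^2 / (p_G^2 p_D).
This yields a degree-3 equation in X; solving on (0,1), X = 0.447.
Then n_G = 1.28, n_T = 4.24, so y_G = 0.301.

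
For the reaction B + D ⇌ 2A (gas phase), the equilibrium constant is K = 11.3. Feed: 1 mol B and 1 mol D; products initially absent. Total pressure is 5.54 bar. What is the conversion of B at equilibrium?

Basis: 1 mol B initially; let X = conversion of B. Extent ξ = X.
At extent ξ: n_B = 1 − X; n_D = 1 − X; n_A = 2X.
n_T stays at 2 (no change in mole number).
Mole fractions y_i = n_i/n_T; K = p_A^2 / (p_B p_D) with p_i = y_i·P.
Equating to 11.3 and solving on 0 < X < 1: X = 0.627.

X = 0.627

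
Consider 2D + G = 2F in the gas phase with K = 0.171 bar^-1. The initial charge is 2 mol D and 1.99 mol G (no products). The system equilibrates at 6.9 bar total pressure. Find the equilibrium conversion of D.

X = 0.419

Let X = conversion of D (basis 2 mol D); extent of reaction ξ = X.
At extent ξ: n_D = 2 − 2X; n_G = 1.99 − X; n_F = 2X.
Total moles n_T = 3.99 − X.
y_i = n_i/n_T, p_i = y_i·P. K = p_F^2 / (p_D^2 p_G).
Substituting and setting equal to 0.171 bar^-1 gives a polynomial in X; the root in (0,1) is X = 0.419.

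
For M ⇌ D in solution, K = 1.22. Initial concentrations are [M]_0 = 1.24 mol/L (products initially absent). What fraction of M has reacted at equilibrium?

X = 0.550

Let X = conversion of M; extent ξ = 1.24·X mol/L.
Concentrations: [M] = 1.24 − 1.24X; [D] = 1.24X.
K = [D] / ([M]).
Setting equal to 1.22 and solving for X on (0,1) gives X = 0.550.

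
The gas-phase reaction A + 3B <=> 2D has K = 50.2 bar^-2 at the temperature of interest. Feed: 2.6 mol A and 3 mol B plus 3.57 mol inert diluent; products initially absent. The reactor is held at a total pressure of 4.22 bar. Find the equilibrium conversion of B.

X = 0.844

Take 3 mol B as basis and let X be its fractional conversion, so ξ = X.
Species balance: n_A = 2.6 − X; n_B = 3 − 3X; n_D = 2X; n_I = 3.57 (inert).
n_T = Σnᵢ = 9.17 − 2X.
With p_i = (n_i/n_T)P, K = p_D^2 / (p_A p_B^3).
Equating to 50.2 bar^-2 and solving on 0 < X < 1: X = 0.844.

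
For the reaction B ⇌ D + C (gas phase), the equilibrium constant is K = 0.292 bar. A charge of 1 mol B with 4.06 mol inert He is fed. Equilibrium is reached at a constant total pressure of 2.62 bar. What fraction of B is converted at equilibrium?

Basis: 1 mol B initially; let X = conversion of B. Extent ξ = X.
Mole table: n_B = 1 − X; n_D = X; n_C = X; n_I = 4.06 (inert).
Total moles n_T = 5.06 + X.
Mole fractions y_i = n_i/n_T; K = p_D p_C / (p_B) with p_i = y_i·P.
Setting this equal to 0.292 bar and taking the physical root (0 < X < 1) gives X = 0.537.

X = 0.537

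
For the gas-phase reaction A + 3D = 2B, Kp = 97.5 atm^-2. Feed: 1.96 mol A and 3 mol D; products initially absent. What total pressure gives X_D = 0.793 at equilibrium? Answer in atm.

Let X = conversion of D (basis 3 mol D); extent of reaction ξ = X.
Moles: n_A = 1.96 − X; n_D = 3 − 3X; n_B = 2X.
Total moles n_T = 4.96 − 2X.
Kp = p_B^2 / (p_A p_D^3) with p_i = (n_i/n_T)·P.
At X = 0.793: the mole-fraction product g(X) = Π y_i^ν_i = 102.5. Since Kp = g(X)·P^{-2}, P = (g/Kp)^(1/2) = (102.5/97.5)^(1/2) = 1.03 atm.

P = 1.03 atm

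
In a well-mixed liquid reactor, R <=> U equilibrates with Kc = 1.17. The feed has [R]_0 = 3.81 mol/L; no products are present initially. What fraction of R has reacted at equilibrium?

Let X = conversion of R; extent ξ = 3.81·X mol/L.
Concentrations: [R] = 3.81 − 3.81X; [U] = 3.81X.
Kc = [U] / ([R]).
This equals 1.17 at X = 0.539 (the root in 0 < X < 1).

X = 0.539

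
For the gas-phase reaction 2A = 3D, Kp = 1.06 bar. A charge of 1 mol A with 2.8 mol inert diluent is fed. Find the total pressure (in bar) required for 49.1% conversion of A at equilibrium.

Let X = conversion of A (basis 1 mol A); extent of reaction ξ = 0.5X.
At extent ξ: n_A = 1 − X; n_D = 1.5X; n_I = 2.8 (inert).
Summing: n_T = 3.8 + 0.5X.
Kp = p_D^3 / (p_A^2) with p_i = (n_i/n_T)·P.
At X = 0.491: the mole-fraction product g(X) = Π y_i^ν_i = 0.3812. Since Kp = g(X)·P^{1}, P = (Kp/g)^(1/1) = (1.06/0.3812)^(1/1) = 2.78 bar.

P = 2.78 bar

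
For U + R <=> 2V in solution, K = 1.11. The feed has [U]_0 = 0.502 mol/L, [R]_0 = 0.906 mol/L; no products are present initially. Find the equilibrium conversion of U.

Let X = conversion of U; extent ξ = 0.502·X mol/L.
Concentrations: [U] = 0.502 − 0.502X; [R] = 0.906 − 0.502X; [V] = 1X.
K = [V]^2 / ([U] [R]).
Setting equal to 1.11 and solving for X on (0,1) gives X = 0.453.

X = 0.453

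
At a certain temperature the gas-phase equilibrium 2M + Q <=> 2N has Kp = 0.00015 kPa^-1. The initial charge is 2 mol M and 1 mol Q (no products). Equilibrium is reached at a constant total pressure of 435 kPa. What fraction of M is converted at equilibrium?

X = 0.124

Basis: 2 mol M initially; let X = conversion of M. Extent ξ = X.
Mole table: n_M = 2 − 2X; n_Q = 1 − X; n_N = 2X.
Summing: n_T = 3 − X.
Mole fractions y_i = n_i/n_T; Kp = p_N^2 / (p_M^2 p_Q) with p_i = y_i·P.
Setting this equal to 0.00015 kPa^-1 and taking the physical root (0 < X < 1) gives X = 0.124.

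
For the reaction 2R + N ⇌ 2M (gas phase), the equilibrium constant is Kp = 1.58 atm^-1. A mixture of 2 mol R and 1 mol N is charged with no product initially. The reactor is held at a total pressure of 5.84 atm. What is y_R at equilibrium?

y_R = 0.359

Let X = conversion of R (basis 2 mol R); extent of reaction ξ = X.
Species balance: n_R = 2 − 2X; n_N = 1 − X; n_M = 2X.
n_T = Σnᵢ = 3 − X.
Mole fractions y_i = n_i/n_T; Kp = p_M^2 / (p_R^2 p_N) with p_i = y_i·P.
Setting this equal to 1.58 atm^-1 and taking the physical root (0 < X < 1) gives X = 0.563.
Then n_R = 0.875, n_T = 2.44, so y_R = 0.359.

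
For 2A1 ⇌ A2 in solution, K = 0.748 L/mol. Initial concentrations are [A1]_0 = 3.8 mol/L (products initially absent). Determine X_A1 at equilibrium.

Let X = conversion of A1; extent ξ = 3.8X/2 mol/L.
Concentrations: [A1] = 3.8 − 3.8X; [A2] = 1.9X.
K = [A2] / ([A1]^2).
Setting equal to 0.748 and solving for X on (0,1) gives X = 0.659.

X = 0.659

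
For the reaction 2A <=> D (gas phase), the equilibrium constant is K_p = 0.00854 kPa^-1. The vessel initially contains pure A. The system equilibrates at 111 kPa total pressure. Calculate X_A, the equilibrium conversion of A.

Take 1 mol A as basis and let X be its fractional conversion, so ξ = 0.5X.
At extent ξ: n_A = 1 − X; n_D = 0.5X.
Summing: n_T = 1 − 0.5X.
With p_i = (n_i/n_T)P, K_p = p_D / (p_A^2).
Setting this equal to 0.00854 kPa^-1 and taking the physical root (0 < X < 1) gives X = 0.543.

X = 0.543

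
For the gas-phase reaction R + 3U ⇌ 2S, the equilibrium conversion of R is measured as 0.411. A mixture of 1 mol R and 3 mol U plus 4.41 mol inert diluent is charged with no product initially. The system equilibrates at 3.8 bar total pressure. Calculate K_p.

K_p = 0.829 bar^-2

Take 1 mol R as basis and let X be its fractional conversion, so ξ = X.
Species balance: n_R = 1 − X; n_U = 3 − 3X; n_S = 2X; n_I = 4.41 (inert).
n_T = Σnᵢ = 8.41 − 2X.
At X = 0.411: n_R = 0.589, n_U = 1.77, n_S = 0.822, n_T = 7.59.
p_i = (n_i/n_T)·P. K_p = p_S^2 / (p_R p_U^3) = 0.829 bar^-2.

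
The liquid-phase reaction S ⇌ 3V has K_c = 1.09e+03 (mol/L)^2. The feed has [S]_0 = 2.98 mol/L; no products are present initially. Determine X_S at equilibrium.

X = 0.860

Let X = conversion of S; extent ξ = 2.98·X mol/L.
Concentrations: [S] = 2.98 − 2.98X; [V] = 8.94X.
K_c = [V]^3 / ([S]).
Solving K_c = 1.09e+03 for X ∈ (0,1): X = 0.860.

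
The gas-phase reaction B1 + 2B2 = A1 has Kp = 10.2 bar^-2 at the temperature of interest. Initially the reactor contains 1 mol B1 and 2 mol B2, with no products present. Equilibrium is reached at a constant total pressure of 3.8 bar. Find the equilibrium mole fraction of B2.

Take 1 mol B1 as basis and let X be its fractional conversion, so ξ = X.
Moles: n_B1 = 1 − X; n_B2 = 2 − 2X; n_A1 = X.
Summing: n_T = 3 − 2X.
y_i = n_i/n_T, p_i = y_i·P. Kp = p_A1 / (p_B1 p_B2^2).
Substituting and setting equal to 10.2 bar^-2 gives a polynomial in X; the root in (0,1) is X = 0.867.
Then n_B2 = 0.266, n_T = 1.27, so y_B2 = 0.210.

y_B2 = 0.210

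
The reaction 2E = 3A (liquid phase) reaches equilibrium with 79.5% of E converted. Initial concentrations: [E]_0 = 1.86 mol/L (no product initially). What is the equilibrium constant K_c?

K_c = 75.1 mol/L

Let X = conversion of E.
Concentrations: [E] = 1.86 − 1.86X; [A] = 2.79X.
At X = 0.795: [E] = 0.381, [A] = 2.22.
K_c = [A]^3 / ([E]^2) = 75.1 mol/L.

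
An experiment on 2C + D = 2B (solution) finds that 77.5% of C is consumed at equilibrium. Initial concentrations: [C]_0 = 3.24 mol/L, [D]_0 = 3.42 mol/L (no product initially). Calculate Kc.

Kc = 5.48 L/mol

Let X = conversion of C.
Concentrations: [C] = 3.24 − 3.24X; [D] = 3.42 − 1.62X; [B] = 3.24X.
At X = 0.775: [C] = 0.729, [D] = 2.16, [B] = 2.51.
Kc = [B]^2 / ([C]^2 [D]) = 5.48 L/mol.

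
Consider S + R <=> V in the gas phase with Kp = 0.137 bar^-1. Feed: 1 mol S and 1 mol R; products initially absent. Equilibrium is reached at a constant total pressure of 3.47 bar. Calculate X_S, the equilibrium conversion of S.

Basis: 1 mol S initially; let X = conversion of S. Extent ξ = X.
At extent ξ: n_S = 1 − X; n_R = 1 − X; n_V = X.
Total moles n_T = 2 − X.
Mole fractions y_i = n_i/n_T; Kp = p_V / (p_S p_R) with p_i = y_i·P.
Substituting and setting equal to 0.137 bar^-1 gives a polynomial in X; the root in (0,1) is X = 0.177.

X = 0.177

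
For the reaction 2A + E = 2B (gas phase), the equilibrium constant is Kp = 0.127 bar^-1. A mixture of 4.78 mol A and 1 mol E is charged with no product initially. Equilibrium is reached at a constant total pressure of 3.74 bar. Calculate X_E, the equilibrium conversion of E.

Basis: 1 mol E initially; let X = conversion of E. Extent ξ = X.
Species balance: n_A = 4.78 − 2X; n_E = 1 − X; n_B = 2X.
Summing: n_T = 5.78 − X.
Mole fractions y_i = n_i/n_T; Kp = p_B^2 / (p_A^2 p_E) with p_i = y_i·P.
Equating to 0.127 bar^-1 and solving on 0 < X < 1: X = 0.437.

X = 0.437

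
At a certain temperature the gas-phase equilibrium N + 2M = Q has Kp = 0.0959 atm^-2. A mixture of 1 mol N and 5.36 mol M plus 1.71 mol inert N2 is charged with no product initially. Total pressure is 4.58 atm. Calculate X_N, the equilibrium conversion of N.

Take 1 mol N as basis and let X be its fractional conversion, so ξ = X.
Mole table: n_N = 1 − X; n_M = 5.36 − 2X; n_Q = X; n_I = 1.71 (inert).
Total moles n_T = 8.07 − 2X.
y_i = n_i/n_T, p_i = y_i·P. Kp = p_Q / (p_N p_M^2).
Substituting and setting equal to 0.0959 atm^-2 gives a polynomial in X; the root in (0,1) is X = 0.439.

X = 0.439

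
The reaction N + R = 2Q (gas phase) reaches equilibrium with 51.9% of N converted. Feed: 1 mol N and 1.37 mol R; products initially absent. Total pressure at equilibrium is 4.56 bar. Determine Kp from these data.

Kp = 2.63

Let X = conversion of N (basis 1 mol N); extent of reaction ξ = X.
Mole table: n_N = 1 − X; n_R = 1.37 − X; n_Q = 2X.
n_T stays at 2.37 (no change in mole number).
At X = 0.519: n_N = 0.481, n_R = 0.851, n_Q = 1.04, n_T = 2.37.
p_i = (n_i/n_T)·P. Kp = p_Q^2 / (p_N p_R) = 2.63.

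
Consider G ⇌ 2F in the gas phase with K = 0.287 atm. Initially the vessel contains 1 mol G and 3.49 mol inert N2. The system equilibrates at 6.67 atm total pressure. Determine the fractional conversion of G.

Let X = conversion of G (basis 1 mol G); extent of reaction ξ = X.
Species balance: n_G = 1 − X; n_F = 2X; n_I = 3.49 (inert).
Summing: n_T = 4.49 + X.
Mole fractions y_i = n_i/n_T; K = p_F^2 / (p_G) with p_i = y_i·P.
Equating to 0.287 atm and solving on 0 < X < 1: X = 0.201.

X = 0.201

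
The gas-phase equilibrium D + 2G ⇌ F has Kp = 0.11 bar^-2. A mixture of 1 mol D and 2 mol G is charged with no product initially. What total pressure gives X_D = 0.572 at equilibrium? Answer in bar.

Basis: 1 mol D initially; let X = conversion of D. Extent ξ = X.
Species balance: n_D = 1 − X; n_G = 2 − 2X; n_F = X.
n_T = Σnᵢ = 3 − 2X.
Kp = p_F / (p_D p_G^2) with p_i = (n_i/n_T)·P.
At X = 0.572: the mole-fraction product g(X) = Π y_i^ν_i = 6.283. Since Kp = g(X)·P^{-2}, P = (g/Kp)^(1/2) = (6.283/0.11)^(1/2) = 7.56 bar.

P = 7.56 bar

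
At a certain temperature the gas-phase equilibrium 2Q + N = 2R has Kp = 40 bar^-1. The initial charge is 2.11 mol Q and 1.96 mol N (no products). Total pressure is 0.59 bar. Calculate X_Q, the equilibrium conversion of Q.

X = 0.744

Take 2.11 mol Q as basis and let X be its fractional conversion, so ξ = 1.05X.
At extent ξ: n_Q = 2.11 − 2.11X; n_N = 1.96 − 1.05X; n_R = 2.11X.
n_T = Σnᵢ = 4.07 − 1.05X.
Mole fractions y_i = n_i/n_T; Kp = p_R^2 / (p_Q^2 p_N) with p_i = y_i·P.
Setting this equal to 40 bar^-1 and taking the physical root (0 < X < 1) gives X = 0.744.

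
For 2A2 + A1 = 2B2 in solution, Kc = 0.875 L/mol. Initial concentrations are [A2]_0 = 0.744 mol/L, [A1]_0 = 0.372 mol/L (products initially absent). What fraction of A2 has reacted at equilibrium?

Let X = conversion of A2; extent ξ = 0.744X/2 mol/L.
Concentrations: [A2] = 0.744 − 0.744X; [A1] = 0.372 − 0.372X; [B2] = 0.744X.
Kc = [B2]^2 / ([A2]^2 [A1]).
Equating to 0.875 L/mol: the physical root is X = 0.320.

X = 0.320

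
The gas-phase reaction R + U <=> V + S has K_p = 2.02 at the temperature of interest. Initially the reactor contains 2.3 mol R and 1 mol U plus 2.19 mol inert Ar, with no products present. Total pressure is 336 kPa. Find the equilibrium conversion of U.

Take 1 mol U as basis and let X be its fractional conversion, so ξ = X.
At extent ξ: n_R = 2.3 − X; n_U = 1 − X; n_V = X; n_S = X; n_I = 2.19 (inert).
Total moles n_T = 5.49 (Δν = 0, constant).
With p_i = (n_i/n_T)P, K_p = p_V p_S / (p_R p_U).
This yields a degree-2 equation in X; solving on (0,1), X = 0.793.

X = 0.793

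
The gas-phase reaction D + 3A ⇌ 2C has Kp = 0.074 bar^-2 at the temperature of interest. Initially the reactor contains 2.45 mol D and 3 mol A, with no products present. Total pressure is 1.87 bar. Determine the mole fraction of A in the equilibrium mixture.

y_A = 0.452

Basis: 3 mol A initially; let X = conversion of A. Extent ξ = X.
Mole table: n_D = 2.45 − X; n_A = 3 − 3X; n_C = 2X.
Total moles n_T = 5.45 − 2X.
y_i = n_i/n_T, p_i = y_i·P. Kp = p_C^2 / (p_D p_A^3).
Setting this equal to 0.074 bar^-2 and taking the physical root (0 < X < 1) gives X = 0.255.
Then n_A = 2.24, n_T = 4.94, so y_A = 0.452.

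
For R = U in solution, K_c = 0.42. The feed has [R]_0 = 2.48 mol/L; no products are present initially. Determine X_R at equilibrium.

X = 0.296

Let X = conversion of R; extent ξ = 2.48·X mol/L.
Concentrations: [R] = 2.48 − 2.48X; [U] = 2.48X.
K_c = [U] / ([R]).
Equating to 0.42: the physical root is X = 0.296.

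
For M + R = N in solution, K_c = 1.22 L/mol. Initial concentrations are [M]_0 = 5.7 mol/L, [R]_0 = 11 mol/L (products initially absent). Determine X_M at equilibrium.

Let X = conversion of M; extent ξ = 5.7·X mol/L.
Concentrations: [M] = 5.7 − 5.7X; [R] = 11 − 5.7X; [N] = 5.7X.
K_c = [N] / ([M] [R]).
Equating to 1.22 L/mol: the physical root is X = 0.880.

X = 0.880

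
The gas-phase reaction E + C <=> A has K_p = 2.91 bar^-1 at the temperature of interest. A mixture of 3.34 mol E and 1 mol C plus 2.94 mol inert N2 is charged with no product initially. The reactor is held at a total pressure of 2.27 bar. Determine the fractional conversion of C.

Take 1 mol C as basis and let X be its fractional conversion, so ξ = X.
Mole table: n_E = 3.34 − X; n_C = 1 − X; n_A = X; n_I = 2.94 (inert).
Summing: n_T = 7.28 − X.
With p_i = (n_i/n_T)P, K_p = p_A / (p_E p_C).
Setting this equal to 2.91 bar^-1 and taking the physical root (0 < X < 1) gives X = 0.725.

X = 0.725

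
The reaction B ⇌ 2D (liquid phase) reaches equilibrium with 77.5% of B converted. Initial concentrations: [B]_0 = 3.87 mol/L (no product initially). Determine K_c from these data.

Let X = conversion of B.
Concentrations: [B] = 3.87 − 3.87X; [D] = 7.74X.
At X = 0.775: [B] = 0.871, [D] = 6.
K_c = [D]^2 / ([B]) = 41.3 mol/L.

K_c = 41.3 mol/L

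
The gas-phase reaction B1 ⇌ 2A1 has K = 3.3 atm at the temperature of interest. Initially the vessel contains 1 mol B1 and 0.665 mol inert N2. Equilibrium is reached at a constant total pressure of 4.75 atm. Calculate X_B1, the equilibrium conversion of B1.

X = 0.450

Basis: 1 mol B1 initially; let X = conversion of B1. Extent ξ = X.
Moles: n_B1 = 1 − X; n_A1 = 2X; n_I = 0.665 (inert).
Total moles n_T = 1.67 + X.
y_i = n_i/n_T, p_i = y_i·P. K = p_A1^2 / (p_B1).
Equating to 3.3 atm and solving on 0 < X < 1: X = 0.450.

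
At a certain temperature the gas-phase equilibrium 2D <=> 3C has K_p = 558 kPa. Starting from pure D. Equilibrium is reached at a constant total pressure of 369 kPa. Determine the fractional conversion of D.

X = 0.512

Let X = conversion of D (basis 1 mol D); extent of reaction ξ = 0.5X.
Moles: n_D = 1 − X; n_C = 1.5X.
Summing: n_T = 1 + 0.5X.
With p_i = (n_i/n_T)P, K_p = p_C^3 / (p_D^2).
Setting this equal to 558 kPa and taking the physical root (0 < X < 1) gives X = 0.512.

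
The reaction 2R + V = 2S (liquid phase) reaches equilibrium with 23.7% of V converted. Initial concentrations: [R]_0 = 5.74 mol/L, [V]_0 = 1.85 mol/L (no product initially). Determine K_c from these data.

Let X = conversion of V.
Concentrations: [R] = 5.74 − 3.7X; [V] = 1.85 − 1.85X; [S] = 3.7X.
At X = 0.237: [R] = 4.86, [V] = 1.41, [S] = 0.877.
K_c = [S]^2 / ([R]^2 [V]) = 0.023 L/mol.

K_c = 0.023 L/mol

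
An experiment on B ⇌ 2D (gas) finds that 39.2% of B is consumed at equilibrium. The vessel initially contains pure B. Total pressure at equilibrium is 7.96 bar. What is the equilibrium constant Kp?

Let X = conversion of B (basis 1 mol B); extent of reaction ξ = X.
At extent ξ: n_B = 1 − X; n_D = 2X.
n_T = Σnᵢ = 1 + X.
At X = 0.392: n_B = 0.608, n_D = 0.784, n_T = 1.39.
p_i = (n_i/n_T)·P. Kp = p_D^2 / (p_B) = 5.78 bar.

Kp = 5.78 bar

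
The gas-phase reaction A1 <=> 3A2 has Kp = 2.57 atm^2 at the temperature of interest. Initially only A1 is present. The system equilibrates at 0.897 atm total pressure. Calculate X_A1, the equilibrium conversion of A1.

Let X = conversion of A1 (basis 1 mol A1); extent of reaction ξ = X.
At extent ξ: n_A1 = 1 − X; n_A2 = 3X.
Summing: n_T = 1 + 2X.
Mole fractions y_i = n_i/n_T; Kp = p_A2^3 / (p_A1) with p_i = y_i·P.
Equating to 2.57 atm^2 and solving on 0 < X < 1: X = 0.610.

X = 0.610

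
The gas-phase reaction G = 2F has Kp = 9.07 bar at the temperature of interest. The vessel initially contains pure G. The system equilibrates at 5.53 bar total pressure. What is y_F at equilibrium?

Take 1 mol G as basis and let X be its fractional conversion, so ξ = X.
Species balance: n_G = 1 − X; n_F = 2X.
Summing: n_T = 1 + X.
Mole fractions y_i = n_i/n_T; Kp = p_F^2 / (p_G) with p_i = y_i·P.
Equating to 9.07 bar and solving on 0 < X < 1: X = 0.539.
Then n_F = 1.08, n_T = 1.54, so y_F = 0.701.

y_F = 0.701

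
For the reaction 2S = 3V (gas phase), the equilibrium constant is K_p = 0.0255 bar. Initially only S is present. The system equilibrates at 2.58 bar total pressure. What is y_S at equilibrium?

Let X = conversion of S (basis 1 mol S); extent of reaction ξ = 0.5X.
Species balance: n_S = 1 − X; n_V = 1.5X.
Summing: n_T = 1 + 0.5X.
With p_i = (n_i/n_T)P, K_p = p_V^3 / (p_S^2).
Setting this equal to 0.0255 bar and taking the physical root (0 < X < 1) gives X = 0.133.
Then n_S = 0.867, n_T = 1.07, so y_S = 0.813.

y_S = 0.813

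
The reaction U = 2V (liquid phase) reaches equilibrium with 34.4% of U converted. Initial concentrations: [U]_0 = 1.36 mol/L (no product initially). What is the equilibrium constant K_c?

Let X = conversion of U.
Concentrations: [U] = 1.36 − 1.36X; [V] = 2.72X.
At X = 0.344: [U] = 0.892, [V] = 0.936.
K_c = [V]^2 / ([U]) = 0.981 mol/L.

K_c = 0.981 mol/L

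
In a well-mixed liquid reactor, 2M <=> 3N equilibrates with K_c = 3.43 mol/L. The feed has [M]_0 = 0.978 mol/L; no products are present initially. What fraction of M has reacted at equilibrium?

X = 0.574

Let X = conversion of M; extent ξ = 0.978X/2 mol/L.
Concentrations: [M] = 0.978 − 0.978X; [N] = 1.47X.
K_c = [N]^3 / ([M]^2).
Solving K_c = 3.43 for X ∈ (0,1): X = 0.574.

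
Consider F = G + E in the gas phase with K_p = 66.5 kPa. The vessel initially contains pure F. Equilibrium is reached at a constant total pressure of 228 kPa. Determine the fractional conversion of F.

Let X = conversion of F (basis 1 mol F); extent of reaction ξ = X.
Mole table: n_F = 1 − X; n_G = X; n_E = X.
n_T = Σnᵢ = 1 + X.
y_i = n_i/n_T, p_i = y_i·P. K_p = p_G p_E / (p_F).
Equating to 66.5 kPa and solving on 0 < X < 1: X = 0.475.

X = 0.475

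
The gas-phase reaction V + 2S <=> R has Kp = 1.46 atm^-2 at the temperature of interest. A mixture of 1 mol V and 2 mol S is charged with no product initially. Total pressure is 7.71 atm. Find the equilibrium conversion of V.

X = 0.838

Let X = conversion of V (basis 1 mol V); extent of reaction ξ = X.
Species balance: n_V = 1 − X; n_S = 2 − 2X; n_R = X.
n_T = Σnᵢ = 3 − 2X.
y_i = n_i/n_T, p_i = y_i·P. Kp = p_R / (p_V p_S^2).
Setting this equal to 1.46 atm^-2 and taking the physical root (0 < X < 1) gives X = 0.838.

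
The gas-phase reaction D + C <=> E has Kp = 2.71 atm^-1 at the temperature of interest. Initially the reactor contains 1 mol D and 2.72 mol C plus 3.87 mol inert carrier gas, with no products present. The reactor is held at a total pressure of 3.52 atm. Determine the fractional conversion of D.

Take 1 mol D as basis and let X be its fractional conversion, so ξ = X.
Moles: n_D = 1 − X; n_C = 2.72 − X; n_E = X; n_I = 3.87 (inert).
Summing: n_T = 7.59 − X.
Mole fractions y_i = n_i/n_T; Kp = p_E / (p_D p_C) with p_i = y_i·P.
Equating to 2.71 atm^-1 and solving on 0 < X < 1: X = 0.734.

X = 0.734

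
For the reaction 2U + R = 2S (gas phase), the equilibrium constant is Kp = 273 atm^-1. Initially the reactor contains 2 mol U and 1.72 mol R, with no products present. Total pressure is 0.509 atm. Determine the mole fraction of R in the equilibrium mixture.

y_R = 0.299

Let X = conversion of U (basis 2 mol U); extent of reaction ξ = X.
At extent ξ: n_U = 2 − 2X; n_R = 1.72 − X; n_S = 2X.
Summing: n_T = 3.72 − X.
With p_i = (n_i/n_T)P, Kp = p_S^2 / (p_U^2 p_R).
Setting this equal to 273 atm^-1 and taking the physical root (0 < X < 1) gives X = 0.866.
Then n_R = 0.854, n_T = 2.85, so y_R = 0.299.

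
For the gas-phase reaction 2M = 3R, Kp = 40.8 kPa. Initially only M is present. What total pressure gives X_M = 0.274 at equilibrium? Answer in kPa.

Basis: 1 mol M initially; let X = conversion of M. Extent ξ = 0.5X.
Species balance: n_M = 1 − X; n_R = 1.5X.
Summing: n_T = 1 + 0.5X.
Kp = p_R^3 / (p_M^2) with p_i = (n_i/n_T)·P.
At X = 0.274: the mole-fraction product g(X) = Π y_i^ν_i = 0.1158. Since Kp = g(X)·P^{1}, P = (Kp/g)^(1/1) = (40.8/0.1158)^(1/1) = 352 kPa.

P = 352 kPa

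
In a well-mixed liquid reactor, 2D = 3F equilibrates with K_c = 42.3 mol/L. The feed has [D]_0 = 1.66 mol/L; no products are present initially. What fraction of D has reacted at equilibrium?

Let X = conversion of D; extent ξ = 1.66X/2 mol/L.
Concentrations: [D] = 1.66 − 1.66X; [F] = 2.49X.
K_c = [F]^3 / ([D]^2).
This equals 42.3 at X = 0.759 (the root in 0 < X < 1).

X = 0.759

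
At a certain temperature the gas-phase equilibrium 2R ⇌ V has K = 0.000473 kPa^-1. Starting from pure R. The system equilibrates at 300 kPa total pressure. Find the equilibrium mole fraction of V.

y_V = 0.112

Basis: 1 mol R initially; let X = conversion of R. Extent ξ = 0.5X.
At extent ξ: n_R = 1 − X; n_V = 0.5X.
Summing: n_T = 1 − 0.5X.
With p_i = (n_i/n_T)P, K = p_V / (p_R^2).
Substituting and setting equal to 0.000473 kPa^-1 gives a polynomial in X; the root in (0,1) is X = 0.201.
Then n_V = 0.101, n_T = 0.899, so y_V = 0.112.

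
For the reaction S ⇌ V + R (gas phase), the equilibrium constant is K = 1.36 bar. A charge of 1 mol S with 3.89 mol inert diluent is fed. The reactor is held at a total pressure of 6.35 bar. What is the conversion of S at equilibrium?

Basis: 1 mol S initially; let X = conversion of S. Extent ξ = X.
At extent ξ: n_S = 1 − X; n_V = X; n_R = X; n_I = 3.89 (inert).
Total moles n_T = 4.89 + X.
With p_i = (n_i/n_T)P, K = p_V p_R / (p_S).
Equating to 1.36 bar and solving on 0 < X < 1: X = 0.647.

X = 0.647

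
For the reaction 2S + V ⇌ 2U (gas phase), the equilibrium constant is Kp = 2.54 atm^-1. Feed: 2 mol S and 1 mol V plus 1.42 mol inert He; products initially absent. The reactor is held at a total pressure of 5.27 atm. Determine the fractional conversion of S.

X = 0.554

Let X = conversion of S (basis 2 mol S); extent of reaction ξ = X.
Moles: n_S = 2 − 2X; n_V = 1 − X; n_U = 2X; n_I = 1.42 (inert).
Total moles n_T = 4.42 − X.
With p_i = (n_i/n_T)P, Kp = p_U^2 / (p_S^2 p_V).
This yields a degree-3 equation in X; solving on (0,1), X = 0.554.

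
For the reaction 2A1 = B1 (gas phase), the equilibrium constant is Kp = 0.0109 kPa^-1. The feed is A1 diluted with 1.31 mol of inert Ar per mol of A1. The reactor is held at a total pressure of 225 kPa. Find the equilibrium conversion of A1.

Take 1 mol A1 as basis and let X be its fractional conversion, so ξ = 0.5X.
Mole table: n_A1 = 1 − X; n_B1 = 0.5X; n_I = 1.31 (inert).
n_T = Σnᵢ = 2.31 − 0.5X.
With p_i = (n_i/n_T)P, Kp = p_B1 / (p_A1^2).
This yields a degree-2 equation in X; solving on (0,1), X = 0.530.

X = 0.530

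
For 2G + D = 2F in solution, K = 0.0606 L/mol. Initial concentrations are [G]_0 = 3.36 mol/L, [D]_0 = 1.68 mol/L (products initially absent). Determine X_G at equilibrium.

Let X = conversion of G; extent ξ = 3.36X/2 mol/L.
Concentrations: [G] = 3.36 − 3.36X; [D] = 1.68 − 1.68X; [F] = 3.36X.
K = [F]^2 / ([G]^2 [D]).
Setting equal to 0.0606 and solving for X on (0,1) gives X = 0.220.

X = 0.220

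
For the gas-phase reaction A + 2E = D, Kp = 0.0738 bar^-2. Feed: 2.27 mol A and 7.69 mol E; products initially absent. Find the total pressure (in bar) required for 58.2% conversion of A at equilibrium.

P = 6.3 bar

Basis: 2.27 mol A initially; let X = conversion of A. Extent ξ = 2.27X.
Mole table: n_A = 2.27 − 2.27X; n_E = 7.69 − 4.54X; n_D = 2.27X.
Total moles n_T = 9.96 − 4.54X.
Kp = p_D / (p_A p_E^2) with p_i = (n_i/n_T)·P.
At X = 0.582: the mole-fraction product g(X) = Π y_i^ν_i = 2.926. Since Kp = g(X)·P^{-2}, P = (g/Kp)^(1/2) = (2.926/0.0738)^(1/2) = 6.3 bar.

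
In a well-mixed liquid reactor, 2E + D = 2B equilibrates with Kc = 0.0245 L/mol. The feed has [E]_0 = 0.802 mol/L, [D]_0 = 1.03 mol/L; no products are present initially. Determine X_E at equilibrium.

X = 0.134

Let X = conversion of E; extent ξ = 0.802X/2 mol/L.
Concentrations: [E] = 0.802 − 0.802X; [D] = 1.03 − 0.401X; [B] = 0.802X.
Kc = [B]^2 / ([E]^2 [D]).
Setting equal to 0.0245 and solving for X on (0,1) gives X = 0.134.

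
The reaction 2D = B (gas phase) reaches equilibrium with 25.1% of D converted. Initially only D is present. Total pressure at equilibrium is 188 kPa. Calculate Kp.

Let X = conversion of D (basis 1 mol D); extent of reaction ξ = 0.5X.
Mole table: n_D = 1 − X; n_B = 0.5X.
Summing: n_T = 1 − 0.5X.
At X = 0.251: n_D = 0.749, n_B = 0.126, n_T = 0.875.
p_i = (n_i/n_T)·P. Kp = p_B / (p_D^2) = 0.00104 kPa^-1.

Kp = 0.00104 kPa^-1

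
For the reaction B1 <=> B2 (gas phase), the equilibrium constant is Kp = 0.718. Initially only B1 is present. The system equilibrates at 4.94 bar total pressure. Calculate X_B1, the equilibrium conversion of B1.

X = 0.418

Take 1 mol B1 as basis and let X be its fractional conversion, so ξ = X.
At extent ξ: n_B1 = 1 − X; n_B2 = X.
Since Δν = 0, n_T = 1 throughout.
y_i = n_i/n_T, p_i = y_i·P. Kp = p_B2 / (p_B1).
Equating to 0.718 and solving on 0 < X < 1: X = 0.418.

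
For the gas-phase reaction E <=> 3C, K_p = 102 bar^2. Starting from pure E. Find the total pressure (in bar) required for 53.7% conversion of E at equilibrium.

Take 1 mol E as basis and let X be its fractional conversion, so ξ = X.
Species balance: n_E = 1 − X; n_C = 3X.
Total moles n_T = 1 + 2X.
K_p = p_C^3 / (p_E) with p_i = (n_i/n_T)·P.
At X = 0.537: the mole-fraction product g(X) = Π y_i^ν_i = 2.099. Since K_p = g(X)·P^{2}, P = (K_p/g)^(1/2) = (102/2.099)^(1/2) = 6.97 bar.

P = 6.97 bar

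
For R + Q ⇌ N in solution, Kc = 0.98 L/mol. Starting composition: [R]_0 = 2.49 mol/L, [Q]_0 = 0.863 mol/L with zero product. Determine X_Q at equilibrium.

Let X = conversion of Q; extent ξ = 0.863·X mol/L.
Concentrations: [R] = 2.49 − 0.863X; [Q] = 0.863 − 0.863X; [N] = 0.863X.
Kc = [N] / ([R] [Q]).
Solving Kc = 0.98 for X ∈ (0,1): X = 0.654.

X = 0.654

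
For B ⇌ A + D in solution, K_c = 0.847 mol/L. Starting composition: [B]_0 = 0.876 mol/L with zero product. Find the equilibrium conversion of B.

X = 0.612

Let X = conversion of B; extent ξ = 0.876·X mol/L.
Concentrations: [B] = 0.876 − 0.876X; [A] = 0.876X; [D] = 0.876X.
K_c = [A] [D] / ([B]).
Setting equal to 0.847 and solving for X on (0,1) gives X = 0.612.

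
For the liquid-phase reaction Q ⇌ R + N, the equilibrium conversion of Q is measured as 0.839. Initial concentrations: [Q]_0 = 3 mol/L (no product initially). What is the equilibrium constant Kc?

Let X = conversion of Q.
Concentrations: [Q] = 3 − 3X; [R] = 3X; [N] = 3X.
At X = 0.839: [Q] = 0.483, [R] = 2.52, [N] = 2.52.
Kc = [R] [N] / ([Q]) = 13.1 mol/L.

Kc = 13.1 mol/L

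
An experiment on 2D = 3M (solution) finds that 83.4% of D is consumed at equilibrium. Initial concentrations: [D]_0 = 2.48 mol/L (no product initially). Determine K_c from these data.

K_c = 176 mol/L

Let X = conversion of D.
Concentrations: [D] = 2.48 − 2.48X; [M] = 3.72X.
At X = 0.834: [D] = 0.412, [M] = 3.1.
K_c = [M]^3 / ([D]^2) = 176 mol/L.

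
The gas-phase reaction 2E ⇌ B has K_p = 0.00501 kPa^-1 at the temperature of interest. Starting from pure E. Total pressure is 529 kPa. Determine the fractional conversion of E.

X = 0.706

Basis: 1 mol E initially; let X = conversion of E. Extent ξ = 0.5X.
Mole table: n_E = 1 − X; n_B = 0.5X.
n_T = Σnᵢ = 1 − 0.5X.
Mole fractions y_i = n_i/n_T; K_p = p_B / (p_E^2) with p_i = y_i·P.
Equating to 0.00501 kPa^-1 and solving on 0 < X < 1: X = 0.706.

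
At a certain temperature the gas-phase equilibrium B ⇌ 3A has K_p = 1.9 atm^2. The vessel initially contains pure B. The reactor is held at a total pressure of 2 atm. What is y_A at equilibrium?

Let X = conversion of B (basis 1 mol B); extent of reaction ξ = X.
Species balance: n_B = 1 − X; n_A = 3X.
Summing: n_T = 1 + 2X.
With p_i = (n_i/n_T)P, K_p = p_A^3 / (p_B).
Setting this equal to 1.9 atm^2 and taking the physical root (0 < X < 1) gives X = 0.318.
Then n_A = 0.954, n_T = 1.64, so y_A = 0.583.

y_A = 0.583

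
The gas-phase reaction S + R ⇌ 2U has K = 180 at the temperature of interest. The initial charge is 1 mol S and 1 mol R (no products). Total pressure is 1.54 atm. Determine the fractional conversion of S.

X = 0.870

Basis: 1 mol S initially; let X = conversion of S. Extent ξ = X.
Moles: n_S = 1 − X; n_R = 1 − X; n_U = 2X.
n_T stays at 2 (no change in mole number).
y_i = n_i/n_T, p_i = y_i·P. K = p_U^2 / (p_S p_R).
Equating to 180 and solving on 0 < X < 1: X = 0.870.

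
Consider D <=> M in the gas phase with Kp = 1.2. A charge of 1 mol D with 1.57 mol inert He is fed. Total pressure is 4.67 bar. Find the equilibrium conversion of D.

Let X = conversion of D (basis 1 mol D); extent of reaction ξ = X.
Moles: n_D = 1 − X; n_M = X; n_I = 1.57 (inert).
Total moles n_T = 2.57 (Δν = 0, constant).
Mole fractions y_i = n_i/n_T; Kp = p_M / (p_D) with p_i = y_i·P.
Setting this equal to 1.2 and taking the physical root (0 < X < 1) gives X = 0.545.

X = 0.545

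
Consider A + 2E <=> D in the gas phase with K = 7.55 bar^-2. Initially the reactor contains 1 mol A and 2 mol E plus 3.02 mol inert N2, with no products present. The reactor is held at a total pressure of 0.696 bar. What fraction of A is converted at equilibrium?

Take 1 mol A as basis and let X be its fractional conversion, so ξ = X.
Moles: n_A = 1 − X; n_E = 2 − 2X; n_D = X; n_I = 3.02 (inert).
n_T = Σnᵢ = 6.02 − 2X.
y_i = n_i/n_T, p_i = y_i·P. K = p_D / (p_A p_E^2).
Substituting and setting equal to 7.55 bar^-2 gives a polynomial in X; the root in (0,1) is X = 0.222.

X = 0.222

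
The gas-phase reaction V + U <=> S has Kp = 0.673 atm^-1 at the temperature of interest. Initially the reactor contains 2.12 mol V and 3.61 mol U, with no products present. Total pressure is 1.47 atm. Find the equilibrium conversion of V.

X = 0.362

Take 2.12 mol V as basis and let X be its fractional conversion, so ξ = 2.12X.
At extent ξ: n_V = 2.12 − 2.12X; n_U = 3.61 − 2.12X; n_S = 2.12X.
n_T = Σnᵢ = 5.73 − 2.12X.
With p_i = (n_i/n_T)P, Kp = p_S / (p_V p_U).
Setting this equal to 0.673 atm^-1 and taking the physical root (0 < X < 1) gives X = 0.362.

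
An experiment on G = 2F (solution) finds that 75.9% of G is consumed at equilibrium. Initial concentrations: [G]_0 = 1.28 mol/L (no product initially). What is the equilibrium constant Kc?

Kc = 12.2 mol/L

Let X = conversion of G.
Concentrations: [G] = 1.28 − 1.28X; [F] = 2.56X.
At X = 0.759: [G] = 0.308, [F] = 1.94.
Kc = [F]^2 / ([G]) = 12.2 mol/L.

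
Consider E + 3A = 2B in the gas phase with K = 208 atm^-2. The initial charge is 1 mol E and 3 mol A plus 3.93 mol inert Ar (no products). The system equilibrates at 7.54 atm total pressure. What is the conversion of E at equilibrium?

Let X = conversion of E (basis 1 mol E); extent of reaction ξ = X.
Species balance: n_E = 1 − X; n_A = 3 − 3X; n_B = 2X; n_I = 3.93 (inert).
Summing: n_T = 7.93 − 2X.
Mole fractions y_i = n_i/n_T; K = p_B^2 / (p_E p_A^3) with p_i = y_i·P.
Equating to 208 atm^-2 and solving on 0 < X < 1: X = 0.862.

X = 0.862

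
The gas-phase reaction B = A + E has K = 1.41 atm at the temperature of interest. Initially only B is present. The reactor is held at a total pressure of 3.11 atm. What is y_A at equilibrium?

y_A = 0.358

Let X = conversion of B (basis 1 mol B); extent of reaction ξ = X.
Moles: n_B = 1 − X; n_A = X; n_E = X.
n_T = Σnᵢ = 1 + X.
With p_i = (n_i/n_T)P, K = p_A p_E / (p_B).
This yields a degree-2 equation in X; solving on (0,1), X = 0.559.
Then n_A = 0.559, n_T = 1.56, so y_A = 0.358.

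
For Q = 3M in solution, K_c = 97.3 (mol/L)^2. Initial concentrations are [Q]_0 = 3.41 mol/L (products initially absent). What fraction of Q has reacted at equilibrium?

Let X = conversion of Q; extent ξ = 3.41·X mol/L.
Concentrations: [Q] = 3.41 − 3.41X; [M] = 10.2X.
K_c = [M]^3 / ([Q]).
This equals 97.3 at X = 0.527 (the root in 0 < X < 1).

X = 0.527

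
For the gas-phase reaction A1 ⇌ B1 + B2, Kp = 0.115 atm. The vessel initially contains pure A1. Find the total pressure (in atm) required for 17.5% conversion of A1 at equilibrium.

Take 1 mol A1 as basis and let X be its fractional conversion, so ξ = X.
At extent ξ: n_A1 = 1 − X; n_B1 = X; n_B2 = X.
n_T = Σnᵢ = 1 + X.
Kp = p_B1 p_B2 / (p_A1) with p_i = (n_i/n_T)·P.
At X = 0.175: the mole-fraction product g(X) = Π y_i^ν_i = 0.03159. Since Kp = g(X)·P^{1}, P = (Kp/g)^(1/1) = (0.115/0.03159)^(1/1) = 3.64 atm.

P = 3.64 atm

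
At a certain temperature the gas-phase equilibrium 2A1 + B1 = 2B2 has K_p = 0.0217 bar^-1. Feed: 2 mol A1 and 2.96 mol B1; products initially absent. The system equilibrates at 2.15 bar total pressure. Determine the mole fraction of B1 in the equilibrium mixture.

Basis: 2 mol A1 initially; let X = conversion of A1. Extent ξ = X.
Moles: n_A1 = 2 − 2X; n_B1 = 2.96 − X; n_B2 = 2X.
Total moles n_T = 4.96 − X.
y_i = n_i/n_T, p_i = y_i·P. K_p = p_B2^2 / (p_A1^2 p_B1).
Substituting and setting equal to 0.0217 bar^-1 gives a polynomial in X; the root in (0,1) is X = 0.142.
Then n_B1 = 2.82, n_T = 4.82, so y_B1 = 0.585.

y_B1 = 0.585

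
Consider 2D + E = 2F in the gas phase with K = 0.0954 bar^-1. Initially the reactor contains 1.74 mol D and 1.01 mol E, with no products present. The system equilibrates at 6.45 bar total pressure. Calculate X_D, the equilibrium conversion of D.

Take 1.74 mol D as basis and let X be its fractional conversion, so ξ = 0.87X.
At extent ξ: n_D = 1.74 − 1.74X; n_E = 1.01 − 0.87X; n_F = 1.74X.
Summing: n_T = 2.75 − 0.87X.
y_i = n_i/n_T, p_i = y_i·P. K = p_F^2 / (p_D^2 p_E).
Equating to 0.0954 bar^-1 and solving on 0 < X < 1: X = 0.301.

X = 0.301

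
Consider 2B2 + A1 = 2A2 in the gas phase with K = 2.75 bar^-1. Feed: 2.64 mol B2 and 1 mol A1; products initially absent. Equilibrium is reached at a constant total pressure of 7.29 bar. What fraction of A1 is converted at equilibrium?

X = 0.750

Take 1 mol A1 as basis and let X be its fractional conversion, so ξ = X.
Moles: n_B2 = 2.64 − 2X; n_A1 = 1 − X; n_A2 = 2X.
Summing: n_T = 3.64 − X.
y_i = n_i/n_T, p_i = y_i·P. K = p_A2^2 / (p_B2^2 p_A1).
Setting this equal to 2.75 bar^-1 and taking the physical root (0 < X < 1) gives X = 0.750.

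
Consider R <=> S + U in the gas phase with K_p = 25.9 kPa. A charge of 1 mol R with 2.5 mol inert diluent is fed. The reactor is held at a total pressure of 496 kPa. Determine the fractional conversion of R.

Basis: 1 mol R initially; let X = conversion of R. Extent ξ = X.
Moles: n_R = 1 − X; n_S = X; n_U = X; n_I = 2.5 (inert).
Summing: n_T = 3.5 + X.
Mole fractions y_i = n_i/n_T; K_p = p_S p_U / (p_R) with p_i = y_i·P.
Substituting and setting equal to 25.9 kPa gives a polynomial in X; the root in (0,1) is X = 0.359.

X = 0.359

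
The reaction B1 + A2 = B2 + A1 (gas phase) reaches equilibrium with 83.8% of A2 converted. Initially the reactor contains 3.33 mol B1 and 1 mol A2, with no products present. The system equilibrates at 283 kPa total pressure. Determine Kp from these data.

Take 1 mol A2 as basis and let X be its fractional conversion, so ξ = X.
Moles: n_B1 = 3.33 − X; n_A2 = 1 − X; n_B2 = X; n_A1 = X.
n_T stays at 4.33 (no change in mole number).
At X = 0.838: n_B1 = 2.49, n_A2 = 0.162, n_B2 = 0.838, n_A1 = 0.838, n_T = 4.33.
p_i = (n_i/n_T)·P. Kp = p_B2 p_A1 / (p_B1 p_A2) = 1.74.

Kp = 1.74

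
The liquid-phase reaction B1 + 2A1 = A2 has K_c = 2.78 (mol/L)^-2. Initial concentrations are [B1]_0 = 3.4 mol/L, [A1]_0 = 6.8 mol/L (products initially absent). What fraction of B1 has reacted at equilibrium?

X = 0.815

Let X = conversion of B1; extent ξ = 3.4·X mol/L.
Concentrations: [B1] = 3.4 − 3.4X; [A1] = 6.8 − 6.8X; [A2] = 3.4X.
K_c = [A2] / ([B1] [A1]^2).
This equals 2.78 at X = 0.815 (the root in 0 < X < 1).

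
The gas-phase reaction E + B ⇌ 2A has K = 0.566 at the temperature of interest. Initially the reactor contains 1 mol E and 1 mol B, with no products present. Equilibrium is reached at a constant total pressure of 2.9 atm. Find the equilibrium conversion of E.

Take 1 mol E as basis and let X be its fractional conversion, so ξ = X.
At extent ξ: n_E = 1 − X; n_B = 1 − X; n_A = 2X.
n_T stays at 2 (no change in mole number).
With p_i = (n_i/n_T)P, K = p_A^2 / (p_E p_B).
Setting this equal to 0.566 and taking the physical root (0 < X < 1) gives X = 0.273.

X = 0.273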